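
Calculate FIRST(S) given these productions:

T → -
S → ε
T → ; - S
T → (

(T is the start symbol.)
To compute FIRST(S), examine every production with S on the left-hand side, reading each right-hand side left to right until a non-nullable symbol is reached.

From S → ε:
  - ε-production, so ε ∈ FIRST(S)

Collecting: FIRST(S) = { ε }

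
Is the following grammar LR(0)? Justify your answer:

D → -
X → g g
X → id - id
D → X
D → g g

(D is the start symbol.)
A grammar is LR(0) if no state in the canonical LR(0) collection has:
  - both a shift item (dot before a terminal) and a complete item (shift-reduce conflict), or
  - two or more complete items (reduce-reduce conflict; the accept item [D' → D .] counts as a complete item here).

Augment with D' → D and build the canonical LR(0) collection (I0 = CLOSURE({[D' → . D]}), then GOTO on every symbol after a dot until no new states appear). It has 9 states:
  I0: { [D → . -], [D → . X], [D → . g g], [D' → . D], [X → . g g], [X → . id - id] }  — shift
  I1: { [D → - .] }  — reduce
  I2: { [D' → D .] }  — accept
  I3: { [D → X .] }  — reduce
  I4: { [D → g . g], [X → g . g] }  — shift
  I5: { [X → id . - id] }  — shift
  I6: { [X → id - . id] }  — shift
  I7: { [X → id - id .] }  — reduce
  I8: { [D → g g .], [X → g g .] }  — 2 reduces

Conflict in state I8:
  Reduce-reduce conflict: [D → g g .] and [X → g g .]
So the grammar is NOT LR(0).

Answer: No. Reduce-reduce conflict: [D → g g .] and [X → g g .]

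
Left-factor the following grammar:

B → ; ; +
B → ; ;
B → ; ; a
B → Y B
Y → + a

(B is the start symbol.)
B → ; ; B'
B' → +
B' → ε
B' → a
B → Y B
Y → + a

Left-factoring transforms A → αβ₁ | αβ₂ into A → αA' and A' → β₁ | β₂
(α is the longest common prefix among the alternatives). Repeat until
no nonterminal has two alternatives with a common prefix.

Round 1: B has alternatives sharing prefix '; ;'. Introduce B': B → ; ; B'
  Add: B' → +
  Add: B' → ε
  Add: B' → a

No remaining common prefixes — done.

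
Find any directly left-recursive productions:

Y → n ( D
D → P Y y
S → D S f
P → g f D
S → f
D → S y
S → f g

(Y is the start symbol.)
No direct left recursion

Direct left recursion occurs when N → N α for some non-terminal N (the right-hand side begins with the left-hand side itself).

Y → n ( D: starts with n
D → P Y y: starts with P
S → D S f: starts with D
P → g f D: starts with g
S → f: starts with f
D → S y: starts with S
S → f g: starts with f

No direct left recursion found.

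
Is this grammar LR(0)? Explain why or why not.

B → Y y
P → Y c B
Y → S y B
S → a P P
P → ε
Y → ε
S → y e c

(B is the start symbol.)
No. Shift-reduce conflict between [Y → .] and [S → . a P P]

A grammar is LR(0) if no state in the canonical LR(0) collection has:
  - both a shift item (dot before a terminal) and a complete item (shift-reduce conflict), or
  - two or more complete items (reduce-reduce conflict; the accept item [B' → B .] counts as a complete item here).

Augment with B' → B and build the canonical LR(0) collection (I0 = CLOSURE({[B' → . B]}), then GOTO on every symbol after a dot until no new states appear). It has 16 states:
  I0: { [B → . Y y], [B' → . B], [S → . a P P], [S → . y e c], [Y → . S y B], [Y → .] }  — shift, reduce
  I1: { [B' → B .] }  — accept
  I2: { [Y → S . y B] }  — shift
  I3: { [B → Y . y] }  — shift
  I4: { [P → . Y c B], [P → .], [S → . a P P], [S → . y e c], [S → a . P P], [Y → . S y B], [Y → .] }  — shift, 2 reduces
  I5: { [S → y . e c] }  — shift
  I6: { [S → y e . c] }  — shift
  I7: { [S → y e c .] }  — reduce
  I8: { [P → . Y c B], [P → .], [S → . a P P], [S → . y e c], [S → a P . P], [Y → . S y B], [Y → .] }  — shift, 2 reduces
  I9: { [P → Y . c B] }  — shift
  I10: { [B → . Y y], [P → Y c . B], [S → . a P P], [S → . y e c], [Y → . S y B], [Y → .] }  — shift, reduce
  I11: { [P → Y c B .] }  — reduce
  I12: { [S → a P P .] }  — reduce
  I13: { [B → Y y .] }  — reduce
  I14: { [B → . Y y], [S → . a P P], [S → . y e c], [Y → . S y B], [Y → .], [Y → S y . B] }  — shift, reduce
  I15: { [Y → S y B .] }  — reduce

Conflict in state I0:
  Shift-reduce conflict between [Y → .] and [S → . a P P]
So the grammar is NOT LR(0).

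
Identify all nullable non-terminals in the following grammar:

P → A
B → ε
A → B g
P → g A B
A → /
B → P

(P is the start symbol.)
{ 'B' }

ε-productions: B → ε
So B is immediately nullable.
No further non-terminal can be added: every production for the remaining non-terminals contains a terminal or a non-nullable non-terminal.
Nullable = { 'B' }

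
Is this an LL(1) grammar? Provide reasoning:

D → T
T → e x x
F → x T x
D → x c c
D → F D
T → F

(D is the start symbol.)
A grammar is LL(1) if for each non-terminal N with multiple productions, the predict sets of those productions are pairwise disjoint, where PREDICT(N → α) = (FIRST(α) \ {ε}) ∪ (FOLLOW(N) if α ⇒* ε).

Relevant sets:
  FIRST(T) = { 'e', 'x' }
  FIRST(F) = { 'x' }

For D:
  PREDICT(D → T) = { 'e', 'x' }
  PREDICT(D → x c c) = { 'x' }
  PREDICT(D → F D) = { 'x' }
For T:
  PREDICT(T → e x x) = { 'e' }
  PREDICT(T → F) = { 'x' }
F has a single production, so nothing to check there.

Conflict found: Predict set conflict for D: { 'x' }
The grammar is NOT LL(1).

Answer: No. Predict set conflict for D: { 'x' }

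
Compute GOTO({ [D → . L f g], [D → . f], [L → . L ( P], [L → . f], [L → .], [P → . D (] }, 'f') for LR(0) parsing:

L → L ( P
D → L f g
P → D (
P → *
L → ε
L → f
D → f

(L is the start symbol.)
GOTO(I, 'f') = CLOSURE({ [A → αX.β] : [A → α.Xβ] ∈ I, X = 'f' })

Items with dot before 'f', with the dot advanced:
  [D → . f] → [D → f .]
  [L → . f] → [L → f .]
Closure adds nothing (no advanced item has the dot before a non-terminal).

GOTO = { [D → f .], [L → f .] }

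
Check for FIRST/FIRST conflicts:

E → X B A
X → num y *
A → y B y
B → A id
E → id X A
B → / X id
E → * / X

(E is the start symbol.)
A FIRST/FIRST conflict occurs when two productions N → α and N → β for the same non-terminal have FIRST(α) ∩ FIRST(β) ≠ ∅ (with ε ∈ FIRST of a nullable right-hand side, so two nullable alternatives also conflict).

FIRST sets of the non-terminals at (or reachable through a nullable prefix from) the front of some alternative:
  FIRST(X) = { 'num' }
  FIRST(A) = { 'y' }

Productions for E:
  E → X B A: FIRST = { 'num' }
  E → id X A: FIRST = { 'id' }
  E → * / X: FIRST = { '*' }
Productions for B:
  B → A id: FIRST = { 'y' }
  B → / X id: FIRST = { '/' }
X, A have only one production, so no FIRST/FIRST conflict is possible there.

All alternatives of each non-terminal have pairwise disjoint FIRST sets.

Answer: No FIRST/FIRST conflicts.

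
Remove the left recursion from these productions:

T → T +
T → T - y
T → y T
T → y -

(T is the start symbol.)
T → y T T'
T → y - T'
T' → + T'
T' → - y T'
T' → ε

T is directly left-recursive. The standard transformation for
  A → A α₁ | ... | A α_m | β₁ | ... | β_n
is
  A  → β₁ A' | ... | β_n A'
  A' → α₁ A' | ... | α_m A' | ε

T → y T becomes T → y T T'
T → y - becomes T → y - T'
T → T + becomes T' → + T'
T → T - y becomes T' → - y T'
Add T' → ε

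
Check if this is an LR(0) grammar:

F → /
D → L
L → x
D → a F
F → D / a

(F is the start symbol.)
Augment with F' → F and build the canonical LR(0) collection (I0 = CLOSURE({[F' → . F]}), then GOTO on every symbol after a dot until no new states appear). It has 10 states:
  I0: { [D → . L], [D → . a F], [F → . /], [F → . D / a], [F' → . F], [L → . x] }  — shift
  I1: { [F → / .] }  — reduce
  I2: { [F → D . / a] }  — shift
  I3: { [F' → F .] }  — accept
  I4: { [D → L .] }  — reduce
  I5: { [D → . L], [D → . a F], [D → a . F], [F → . /], [F → . D / a], [L → . x] }  — shift
  I6: { [L → x .] }  — reduce
  I7: { [D → a F .] }  — reduce
  I8: { [F → D / . a] }  — shift
  I9: { [F → D / a .] }  — reduce

Every state is either a pure shift/goto state or contains exactly one complete item and nothing to shift — no conflicts. The grammar is LR(0).

Answer: Yes, the grammar is LR(0)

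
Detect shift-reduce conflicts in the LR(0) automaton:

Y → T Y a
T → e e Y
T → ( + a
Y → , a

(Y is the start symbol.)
No shift-reduce conflicts

A shift-reduce conflict occurs when an LR(0) state has both:
  - a complete (reduce) item [A → α .] (dot at the end), and
  - a shift item [B → β . c γ] (dot before a terminal).

Augment with Y' → Y and build the canonical LR(0) collection (I0 = CLOSURE({[Y' → . Y]}), then GOTO on every symbol after a dot until no new states appear). It has 13 states:
  I0: { [T → . ( + a], [T → . e e Y], [Y → . , a], [Y → . T Y a], [Y' → . Y] }  — shift
  I1: { [T → ( . + a] }  — shift
  I2: { [Y → , . a] }  — shift
  I3: { [T → . ( + a], [T → . e e Y], [Y → . , a], [Y → . T Y a], [Y → T . Y a] }  — shift
  I4: { [Y' → Y .] }  — accept
  I5: { [T → e . e Y] }  — shift
  I6: { [T → . ( + a], [T → . e e Y], [T → e e . Y], [Y → . , a], [Y → . T Y a] }  — shift
  I7: { [T → e e Y .] }  — reduce
  I8: { [Y → T Y . a] }  — shift
  I9: { [Y → T Y a .] }  — reduce
  I10: { [Y → , a .] }  — reduce
  I11: { [T → ( + . a] }  — shift
  I12: { [T → ( + a .] }  — reduce

No state contains both a complete item and a shift item.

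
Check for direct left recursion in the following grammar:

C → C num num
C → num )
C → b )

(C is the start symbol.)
Yes, C is left-recursive

Direct left recursion occurs when N → N α for some non-terminal N (the right-hand side begins with the left-hand side itself).

C → C num num: LEFT RECURSIVE (starts with C)
C → num ): starts with num
C → b ): starts with b

The grammar has direct left recursion on: C.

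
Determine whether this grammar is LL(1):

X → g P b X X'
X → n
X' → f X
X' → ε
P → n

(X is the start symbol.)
Relevant sets:
  FOLLOW(X') = { $, 'f' }

For X:
  PREDICT(X → g P b X X') = { 'g' }
  PREDICT(X → n) = { 'n' }
For X':
  PREDICT(X' → f X) = { 'f' }
  PREDICT(X' → ε) = { $, 'f' }
P has a single production, so nothing to check there.

Conflict found: Predict set conflict for X': { 'f' }
The grammar is NOT LL(1).

Answer: No. Predict set conflict for X': { 'f' }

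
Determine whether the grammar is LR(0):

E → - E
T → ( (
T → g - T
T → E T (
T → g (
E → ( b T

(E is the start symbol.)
Augment with E' → E and build the canonical LR(0) collection (I0 = CLOSURE({[E' → . E]}), then GOTO on every symbol after a dot until no new states appear). It has 16 states:
  I0: { [E → . ( b T], [E → . - E], [E' → . E] }  — shift
  I1: { [E → ( . b T] }  — shift
  I2: { [E → - . E], [E → . ( b T], [E → . - E] }  — shift
  I3: { [E' → E .] }  — accept
  I4: { [E → - E .] }  — reduce
  I5: { [E → ( b . T], [E → . ( b T], [E → . - E], [T → . ( (], [T → . E T (], [T → . g (], [T → . g - T] }  — shift
  I6: { [E → ( . b T], [T → ( . (] }  — shift
  I7: { [E → . ( b T], [E → . - E], [T → . ( (], [T → . E T (], [T → . g (], [T → . g - T], [T → E . T (] }  — shift
  I8: { [E → ( b T .] }  — reduce
  I9: { [T → g . (], [T → g . - T] }  — shift
  I10: { [T → g ( .] }  — reduce
  I11: { [E → . ( b T], [E → . - E], [T → . ( (], [T → . E T (], [T → . g (], [T → . g - T], [T → g - . T] }  — shift
  I12: { [T → g - T .] }  — reduce
  I13: { [T → E T . (] }  — shift
  I14: { [T → E T ( .] }  — reduce
  I15: { [T → ( ( .] }  — reduce

Every state is either a pure shift/goto state or contains exactly one complete item and nothing to shift — no conflicts. The grammar is LR(0).

Answer: Yes, the grammar is LR(0)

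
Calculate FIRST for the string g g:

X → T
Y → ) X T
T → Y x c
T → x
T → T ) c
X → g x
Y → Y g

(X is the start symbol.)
To compute FIRST(g g), process the symbols left to right:
Symbol g is a terminal. Add 'g' and stop.
FIRST(g g) = { 'g' }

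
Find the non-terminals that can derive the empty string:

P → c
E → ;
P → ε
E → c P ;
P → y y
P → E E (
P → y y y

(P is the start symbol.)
{ 'P' }

A non-terminal is nullable if it can derive ε (the empty string): either it has an ε-production, or it has a production whose right-hand side consists entirely of nullable non-terminals.

ε-productions: P → ε
So P is immediately nullable.
No further non-terminal can be added: every production for the remaining non-terminals contains a terminal or a non-nullable non-terminal.
Nullable = { 'P' }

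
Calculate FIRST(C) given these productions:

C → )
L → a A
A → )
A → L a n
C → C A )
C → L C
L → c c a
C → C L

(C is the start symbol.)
{ ')', 'a', 'c' }

To compute FIRST(C), examine every production with C on the left-hand side, reading each right-hand side left to right until a non-nullable symbol is reached.

FIRST sets of the other non-terminals involved (by the same procedure, iterated to a fixed point):
  FIRST(L) = { 'a', 'c' }

From C → ):
  - ')' is a terminal: add ')' and stop
From C → C A ):
  - C is the symbol being defined: contributes nothing new
    C is not nullable, so stop
From C → L C:
  - L is a non-terminal: add FIRST(L) \ {ε} = { 'a', 'c' }
    L is not nullable, so stop
From C → C L:
  - C is the symbol being defined: contributes nothing new
    C is not nullable, so stop

Collecting: FIRST(C) = { ')', 'a', 'c' }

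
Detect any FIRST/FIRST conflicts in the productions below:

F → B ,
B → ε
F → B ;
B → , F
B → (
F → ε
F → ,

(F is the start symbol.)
A FIRST/FIRST conflict occurs when two productions N → α and N → β for the same non-terminal have FIRST(α) ∩ FIRST(β) ≠ ∅ (with ε ∈ FIRST of a nullable right-hand side, so two nullable alternatives also conflict).

FIRST sets of the non-terminals at (or reachable through a nullable prefix from) the front of some alternative:
  FIRST(B) = { '(', ',', ε }

Productions for F:
  F → B ,: FIRST = { '(', ',' }
  F → B ;: FIRST = { '(', ',', ';' }
  F → ε: FIRST = { ε }
  F → ,: FIRST = { ',' }
Productions for B:
  B → ε: FIRST = { ε }
  B → , F: FIRST = { ',' }
  B → (: FIRST = { '(' }

Conflict for F: F → B , and F → B ;
  Overlap: { '(', ',' }
Conflict for F: F → B , and F → ,
  Overlap: { ',' }
Conflict for F: F → B ; and F → ,
  Overlap: { ',' }

Answer: Yes. F → B ',' / F → B ';' on { '(', ',' }; F → B ',' / F → ',' on { ',' }; F → B ';' / F → ',' on { ',' }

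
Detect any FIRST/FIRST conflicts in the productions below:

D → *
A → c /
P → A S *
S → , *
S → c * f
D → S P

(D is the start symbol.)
No FIRST/FIRST conflicts.

FIRST sets of the non-terminals at (or reachable through a nullable prefix from) the front of some alternative:
  FIRST(S) = { ',', 'c' }

Productions for D:
  D → *: FIRST = { '*' }
  D → S P: FIRST = { ',', 'c' }
Productions for S:
  S → , *: FIRST = { ',' }
  S → c * f: FIRST = { 'c' }
A, P have only one production, so no FIRST/FIRST conflict is possible there.

All alternatives of each non-terminal have pairwise disjoint FIRST sets.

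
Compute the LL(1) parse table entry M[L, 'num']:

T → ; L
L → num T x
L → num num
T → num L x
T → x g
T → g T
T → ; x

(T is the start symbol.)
L → num T x, L → num num

To find M[L, 'num'], we find productions for L where 'num' is in the predict set (PREDICT(N → α) = (FIRST(α) \ {ε}) ∪ (FOLLOW(N) if α ⇒* ε)).

L → num T x: PREDICT = { 'num' }
  'num' is in predict set, so this production goes in M[L, 'num']
L → num num: PREDICT = { 'num' }
  'num' is in predict set, so this production goes in M[L, 'num']

M[L, 'num'] = L → num T x, L → num num  (a multiply-defined cell — the grammar is not LL(1))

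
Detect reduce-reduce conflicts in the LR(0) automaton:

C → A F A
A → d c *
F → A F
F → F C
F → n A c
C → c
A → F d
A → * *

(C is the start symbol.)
No reduce-reduce conflicts

A reduce-reduce conflict occurs when an LR(0) state has two complete items [A → α .] and [B → β .] — both call for a reduction, and with no lookahead the parser cannot choose between them.

Augment with C' → C and build the canonical LR(0) collection (I0 = CLOSURE({[C' → . C]}), then GOTO on every symbol after a dot until no new states appear). It has 19 states:
  I0: { [A → . * *], [A → . F d], [A → . d c *], [C → . A F A], [C → . c], [C' → . C], [F → . A F], [F → . F C], [F → . n A c] }  — shift
  I1: { [A → * . *] }  — shift
  I2: { [A → . * *], [A → . F d], [A → . d c *], [C → A . F A], [F → . A F], [F → . F C], [F → . n A c], [F → A . F] }  — shift
  I3: { [C' → C .] }  — accept
  I4: { [A → . * *], [A → . F d], [A → . d c *], [A → F . d], [C → . A F A], [C → . c], [F → . A F], [F → . F C], [F → . n A c], [F → F . C] }  — shift
  I5: { [C → c .] }  — reduce
  I6: { [A → d . c *] }  — shift
  I7: { [A → . * *], [A → . F d], [A → . d c *], [F → . A F], [F → . F C], [F → . n A c], [F → n . A c] }  — shift
  I8: { [A → . * *], [A → . F d], [A → . d c *], [F → . A F], [F → . F C], [F → . n A c], [F → A . F], [F → n A . c] }  — shift
  I9: { [A → . * *], [A → . F d], [A → . d c *], [F → . A F], [F → . F C], [F → . n A c], [F → A . F] }  — shift
  I10: { [A → . * *], [A → . F d], [A → . d c *], [A → F . d], [C → . A F A], [C → . c], [F → . A F], [F → . F C], [F → . n A c], [F → A F .], [F → F . C] }  — shift, reduce
  I11: { [F → n A c .] }  — reduce
  I12: { [F → F C .] }  — reduce
  I13: { [A → F d .], [A → d . c *] }  — shift, reduce
  I14: { [A → d c . *] }  — shift
  I15: { [A → d c * .] }  — reduce
  I16: { [A → . * *], [A → . F d], [A → . d c *], [A → F . d], [C → . A F A], [C → . c], [C → A F . A], [F → . A F], [F → . F C], [F → . n A c], [F → A F .], [F → F . C] }  — shift, reduce
  I17: { [A → . * *], [A → . F d], [A → . d c *], [C → A . F A], [C → A F A .], [F → . A F], [F → . F C], [F → . n A c], [F → A . F] }  — shift, reduce
  I18: { [A → * * .] }  — reduce

No state contains more than one complete item.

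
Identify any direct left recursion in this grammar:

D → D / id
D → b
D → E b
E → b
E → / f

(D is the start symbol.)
Direct left recursion occurs when N → N α for some non-terminal N (the right-hand side begins with the left-hand side itself).

D → D / id: LEFT RECURSIVE (starts with D)
D → b: starts with b
D → E b: starts with E
E → b: starts with b
E → / f: starts with '/'

The grammar has direct left recursion on: D.

Answer: Yes, D is left-recursive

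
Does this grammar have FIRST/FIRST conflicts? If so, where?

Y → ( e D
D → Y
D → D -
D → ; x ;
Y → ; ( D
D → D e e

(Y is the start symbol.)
A FIRST/FIRST conflict occurs when two productions N → α and N → β for the same non-terminal have FIRST(α) ∩ FIRST(β) ≠ ∅ (with ε ∈ FIRST of a nullable right-hand side, so two nullable alternatives also conflict).

FIRST sets of the non-terminals at (or reachable through a nullable prefix from) the front of some alternative:
  FIRST(Y) = { '(', ';' }
  FIRST(D) = { '(', ';' }

Productions for Y:
  Y → ( e D: FIRST = { '(' }
  Y → ; ( D: FIRST = { ';' }
Productions for D:
  D → Y: FIRST = { '(', ';' }
  D → D -: FIRST = { '(', ';' }
  D → ; x ;: FIRST = { ';' }
  D → D e e: FIRST = { '(', ';' }

Conflict for D: D → Y and D → D -
  Overlap: { '(', ';' }
Conflict for D: D → Y and D → ; x ;
  Overlap: { ';' }
Conflict for D: D → Y and D → D e e
  Overlap: { '(', ';' }
Conflict for D: D → D - and D → ; x ;
  Overlap: { ';' }
Conflict for D: D → D - and D → D e e
  Overlap: { '(', ';' }
Conflict for D: D → ; x ; and D → D e e
  Overlap: { ';' }

Answer: Yes. D → Y / D → D '-' on { '(', ';' }; D → Y / D → ';' x ';' on { ';' }; D → Y / D → D e e on { '(', ';' }; D → D '-' / D → ';' x ';' on { ';' }; D → D '-' / D → D e e on { '(', ';' }; D → ';' x ';' / D → D e e on { ';' }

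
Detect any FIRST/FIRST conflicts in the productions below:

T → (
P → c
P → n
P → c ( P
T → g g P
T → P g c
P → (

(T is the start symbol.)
A FIRST/FIRST conflict occurs when two productions N → α and N → β for the same non-terminal have FIRST(α) ∩ FIRST(β) ≠ ∅ (with ε ∈ FIRST of a nullable right-hand side, so two nullable alternatives also conflict).

FIRST sets of the non-terminals at (or reachable through a nullable prefix from) the front of some alternative:
  FIRST(P) = { '(', 'c', 'n' }

Productions for T:
  T → (: FIRST = { '(' }
  T → g g P: FIRST = { 'g' }
  T → P g c: FIRST = { '(', 'c', 'n' }
Productions for P:
  P → c: FIRST = { 'c' }
  P → n: FIRST = { 'n' }
  P → c ( P: FIRST = { 'c' }
  P → (: FIRST = { '(' }

Conflict for T: T → ( and T → P g c
  Overlap: { '(' }
Conflict for P: P → c and P → c ( P
  Overlap: { 'c' }

Answer: Yes. T → '(' / T → P g c on { '(' }; P → c / P → c '(' P on { 'c' }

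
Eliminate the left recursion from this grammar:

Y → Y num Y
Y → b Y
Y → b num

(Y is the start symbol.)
Y is directly left-recursive. The standard transformation for
  A → A α₁ | ... | A α_m | β₁ | ... | β_n
is
  A  → β₁ A' | ... | β_n A'
  A' → α₁ A' | ... | α_m A' | ε

Y → b Y becomes Y → b Y Y'
Y → b num becomes Y → b num Y'
Y → Y num Y becomes Y' → num Y Y'
Add Y' → ε

Resulting grammar:
Y → b Y Y'
Y → b num Y'
Y' → num Y Y'
Y' → ε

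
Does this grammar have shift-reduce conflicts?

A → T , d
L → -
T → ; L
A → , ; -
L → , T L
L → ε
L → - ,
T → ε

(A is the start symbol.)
Yes — I0: [T → .] vs [A → . , ; -]; I2: [L → .] vs [L → . , T L]; I7: [T → .] vs [T → . ; L]; I8: [L → - .] vs [L → - . ,]; I11: [L → .] vs [L → . , T L]

Augment with A' → A and build the canonical LR(0) collection (I0 = CLOSURE({[A' → . A]}), then GOTO on every symbol after a dot until no new states appear). It has 15 states:
  I0: { [A → . , ; -], [A → . T , d], [A' → . A], [T → . ; L], [T → .] }  — shift, reduce
  I1: { [A → , . ; -] }  — shift
  I2: { [L → . , T L], [L → . - ,], [L → . -], [L → .], [T → ; . L] }  — shift, reduce
  I3: { [A' → A .] }  — accept
  I4: { [A → T . , d] }  — shift
  I5: { [A → T , . d] }  — shift
  I6: { [A → T , d .] }  — reduce
  I7: { [L → , . T L], [T → . ; L], [T → .] }  — shift, reduce
  I8: { [L → - . ,], [L → - .] }  — shift, reduce
  I9: { [T → ; L .] }  — reduce
  I10: { [L → - , .] }  — reduce
  I11: { [L → , T . L], [L → . , T L], [L → . - ,], [L → . -], [L → .] }  — shift, reduce
  I12: { [L → , T L .] }  — reduce
  I13: { [A → , ; . -] }  — shift
  I14: { [A → , ; - .] }  — reduce

I0 contains reduce item [T → .] and shift items [A → . , ; -], [T → . ; L] — shift-reduce conflict.
I2 contains reduce item [L → .] and shift items [L → . , T L], [L → . -], [L → . - ,] — shift-reduce conflict.
I7 contains reduce item [T → .] and shift item [T → . ; L] — shift-reduce conflict.
I8 contains reduce item [L → - .] and shift item [L → - . ,] — shift-reduce conflict.
I11 contains reduce item [L → .] and shift items [L → . , T L], [L → . -], [L → . - ,] — shift-reduce conflict.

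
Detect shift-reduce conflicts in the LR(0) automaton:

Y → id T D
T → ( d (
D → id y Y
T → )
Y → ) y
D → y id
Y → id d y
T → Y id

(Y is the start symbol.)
Yes — I5: [T → ) .] vs [Y → ) . y]

A shift-reduce conflict occurs when an LR(0) state has both:
  - a complete (reduce) item [A → α .] (dot at the end), and
  - a shift item [B → β . c γ] (dot before a terminal).

Augment with Y' → Y and build the canonical LR(0) collection (I0 = CLOSURE({[Y' → . Y]}), then GOTO on every symbol after a dot until no new states appear). It has 20 states:
  I0: { [Y → . ) y], [Y → . id T D], [Y → . id d y], [Y' → . Y] }  — shift
  I1: { [Y → ) . y] }  — shift
  I2: { [Y' → Y .] }  — accept
  I3: { [T → . ( d (], [T → . )], [T → . Y id], [Y → . ) y], [Y → . id T D], [Y → . id d y], [Y → id . T D], [Y → id . d y] }  — shift
  I4: { [T → ( . d (] }  — shift
  I5: { [T → ) .], [Y → ) . y] }  — shift, reduce
  I6: { [D → . id y Y], [D → . y id], [Y → id T . D] }  — shift
  I7: { [T → Y . id] }  — shift
  I8: { [Y → id d . y] }  — shift
  I9: { [Y → id d y .] }  — reduce
  I10: { [T → Y id .] }  — reduce
  I11: { [Y → id T D .] }  — reduce
  I12: { [D → id . y Y] }  — shift
  I13: { [D → y . id] }  — shift
  I14: { [D → y id .] }  — reduce
  I15: { [D → id y . Y], [Y → . ) y], [Y → . id T D], [Y → . id d y] }  — shift
  I16: { [D → id y Y .] }  — reduce
  I17: { [Y → ) y .] }  — reduce
  I18: { [T → ( d . (] }  — shift
  I19: { [T → ( d ( .] }  — reduce

I5 contains reduce item [T → ) .] and shift item [Y → ) . y] — shift-reduce conflict.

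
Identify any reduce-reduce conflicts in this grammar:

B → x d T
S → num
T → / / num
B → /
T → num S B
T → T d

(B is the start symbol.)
No reduce-reduce conflicts

Augment with B' → B and build the canonical LR(0) collection (I0 = CLOSURE({[B' → . B]}), then GOTO on every symbol after a dot until no new states appear). It has 14 states:
  I0: { [B → . /], [B → . x d T], [B' → . B] }  — shift
  I1: { [B → / .] }  — reduce
  I2: { [B' → B .] }  — accept
  I3: { [B → x . d T] }  — shift
  I4: { [B → x d . T], [T → . / / num], [T → . T d], [T → . num S B] }  — shift
  I5: { [T → / . / num] }  — shift
  I6: { [B → x d T .], [T → T . d] }  — shift, reduce
  I7: { [S → . num], [T → num . S B] }  — shift
  I8: { [B → . /], [B → . x d T], [T → num S . B] }  — shift
  I9: { [S → num .] }  — reduce
  I10: { [T → num S B .] }  — reduce
  I11: { [T → T d .] }  — reduce
  I12: { [T → / / . num] }  — shift
  I13: { [T → / / num .] }  — reduce

No state contains more than one complete item.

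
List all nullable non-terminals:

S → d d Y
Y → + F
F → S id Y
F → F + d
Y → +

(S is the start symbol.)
A non-terminal is nullable if it can derive ε (the empty string): either it has an ε-production, or it has a production whose right-hand side consists entirely of nullable non-terminals.

There are no ε-productions, so no non-terminal can derive ε.
No non-terminals are nullable.

Answer: None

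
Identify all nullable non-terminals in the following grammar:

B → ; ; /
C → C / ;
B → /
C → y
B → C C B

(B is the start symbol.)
None

A non-terminal is nullable if it can derive ε (the empty string): either it has an ε-production, or it has a production whose right-hand side consists entirely of nullable non-terminals.

There are no ε-productions, so no non-terminal can derive ε.
No non-terminals are nullable.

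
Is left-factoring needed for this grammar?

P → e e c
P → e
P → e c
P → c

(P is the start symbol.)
Yes, P has productions with common prefix 'e'

Left-factoring is needed when two productions for the same non-terminal
share a common prefix on the right-hand side.

Productions for P:
  P → e e c
  P → e
  P → e c
  P → c

Found common prefix 'e' in productions for P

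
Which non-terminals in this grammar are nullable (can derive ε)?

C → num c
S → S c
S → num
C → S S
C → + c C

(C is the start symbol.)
None

A non-terminal is nullable if it can derive ε (the empty string): either it has an ε-production, or it has a production whose right-hand side consists entirely of nullable non-terminals.

There are no ε-productions, so no non-terminal can derive ε.
No non-terminals are nullable.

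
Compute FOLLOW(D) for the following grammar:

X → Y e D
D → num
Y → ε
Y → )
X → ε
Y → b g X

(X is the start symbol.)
To compute FOLLOW(D), find every occurrence of D on a right-hand side N → α D β: add FIRST(β) \ {ε}, and if β is empty or nullable also add FOLLOW(N). Iterate to a fixed point.

In X → Y e D: D is at the end, add FOLLOW(X)

The FOLLOW sets referred to above (computed the same way, to a fixed point):
  FOLLOW(X) = { $, 'e' }

Taking the union: FOLLOW(D) = { $, 'e' }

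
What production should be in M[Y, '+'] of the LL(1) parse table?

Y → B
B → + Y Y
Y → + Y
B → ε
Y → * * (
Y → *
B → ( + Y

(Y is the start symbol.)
Y → B, Y → + Y

To find M[Y, '+'], we find productions for Y where '+' is in the predict set (PREDICT(N → α) = (FIRST(α) \ {ε}) ∪ (FOLLOW(N) if α ⇒* ε)).

Relevant sets:
  FIRST(B) = { '(', '+', ε }
  FOLLOW(Y) = { $, '(', '*', '+' }

Y → B: PREDICT = { $, '(', '*', '+' }
  '+' is in predict set, so this production goes in M[Y, '+']
Y → + Y: PREDICT = { '+' }
  '+' is in predict set, so this production goes in M[Y, '+']
Y → * * (: PREDICT = { '*' }
Y → *: PREDICT = { '*' }

M[Y, '+'] = Y → B, Y → + Y  (a multiply-defined cell — the grammar is not LL(1))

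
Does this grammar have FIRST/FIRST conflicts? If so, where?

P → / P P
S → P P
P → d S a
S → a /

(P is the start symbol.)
No FIRST/FIRST conflicts.

FIRST sets of the non-terminals at (or reachable through a nullable prefix from) the front of some alternative:
  FIRST(P) = { '/', 'd' }

Productions for P:
  P → / P P: FIRST = { '/' }
  P → d S a: FIRST = { 'd' }
Productions for S:
  S → P P: FIRST = { '/', 'd' }
  S → a /: FIRST = { 'a' }

All alternatives of each non-terminal have pairwise disjoint FIRST sets.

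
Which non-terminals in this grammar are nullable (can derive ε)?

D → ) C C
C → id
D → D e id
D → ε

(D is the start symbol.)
ε-productions: D → ε
So D is immediately nullable.
No further non-terminal can be added: every production for the remaining non-terminals contains a terminal or a non-nullable non-terminal.
Nullable = { 'D' }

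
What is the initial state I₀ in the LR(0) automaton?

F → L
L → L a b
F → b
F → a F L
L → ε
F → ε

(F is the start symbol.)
{ [F → . L], [F → . a F L], [F → . b], [F → .], [F' → . F], [L → . L a b], [L → .] }

First, augment the grammar with F' → F
I₀ = CLOSURE({ [F' → . F] }):
  [F' → . F] has the dot before F: add [F → . L], [F → . b], [F → . a F L], [F → .]
  [F → . L] has the dot before L: add [L → . L a b], [L → .]
No further items can be added.

I₀ = { [F → . L], [F → . a F L], [F → . b], [F → .], [F' → . F], [L → . L a b], [L → .] }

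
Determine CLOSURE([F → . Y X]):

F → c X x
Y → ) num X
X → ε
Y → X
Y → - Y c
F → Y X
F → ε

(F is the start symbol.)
{ [F → . Y X], [X → .], [Y → . ) num X], [Y → . - Y c], [Y → . X] }

Start with: [F → . Y X]
  [F → . Y X] has the dot before Y: add [Y → . ) num X], [Y → . X], [Y → . - Y c]
  [Y → . X] has the dot before X: add [X → .]
No further items can be added.

CLOSURE = { [F → . Y X], [X → .], [Y → . ) num X], [Y → . - Y c], [Y → . X] }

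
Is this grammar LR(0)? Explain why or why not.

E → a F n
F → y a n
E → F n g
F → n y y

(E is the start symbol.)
Yes, the grammar is LR(0)

Augment with E' → E and build the canonical LR(0) collection (I0 = CLOSURE({[E' → . E]}), then GOTO on every symbol after a dot until no new states appear). It has 14 states:
  I0: { [E → . F n g], [E → . a F n], [E' → . E], [F → . n y y], [F → . y a n] }  — shift
  I1: { [E' → E .] }  — accept
  I2: { [E → F . n g] }  — shift
  I3: { [E → a . F n], [F → . n y y], [F → . y a n] }  — shift
  I4: { [F → n . y y] }  — shift
  I5: { [F → y . a n] }  — shift
  I6: { [F → y a . n] }  — shift
  I7: { [F → y a n .] }  — reduce
  I8: { [F → n y . y] }  — shift
  I9: { [F → n y y .] }  — reduce
  I10: { [E → a F . n] }  — shift
  I11: { [E → a F n .] }  — reduce
  I12: { [E → F n . g] }  — shift
  I13: { [E → F n g .] }  — reduce

Every state is either a pure shift/goto state or contains exactly one complete item and nothing to shift — no conflicts. The grammar is LR(0).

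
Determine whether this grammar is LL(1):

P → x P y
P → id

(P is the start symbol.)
For P:
  PREDICT(P → x P y) = { 'x' }
  PREDICT(P → id) = { 'id' }

All predict sets are disjoint. The grammar IS LL(1).

Answer: Yes, the grammar is LL(1).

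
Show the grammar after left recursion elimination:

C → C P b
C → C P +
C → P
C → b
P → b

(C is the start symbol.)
C → P C'
C → b C'
C' → P b C'
C' → P + C'
C' → ε
P → b

C is directly left-recursive. The standard transformation for
  A → A α₁ | ... | A α_m | β₁ | ... | β_n
is
  A  → β₁ A' | ... | β_n A'
  A' → α₁ A' | ... | α_m A' | ε

C → P becomes C → P C'
C → b becomes C → b C'
C → C P b becomes C' → P b C'
C → C P + becomes C' → P + C'
Add C' → ε

Productions for other non-terminals are unchanged:
  P → b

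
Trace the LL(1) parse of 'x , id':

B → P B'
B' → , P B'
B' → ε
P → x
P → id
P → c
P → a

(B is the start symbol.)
Stack is shown with the top on the left.

Stack     Input     Action
--------------------------
B $       x , id $  output B → P B'
P B' $    x , id $  output P → x
x B' $    x , id $  match 'x'
B' $      , id $    output B' → , P B'
, P B' $  , id $    match ','
P B' $    id $      output P → id
id B' $   id $      match 'id'
B' $      $         output B' → ε
$         $         accept

The string is accepted.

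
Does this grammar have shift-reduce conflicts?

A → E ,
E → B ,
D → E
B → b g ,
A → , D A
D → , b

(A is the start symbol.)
Augment with A' → A and build the canonical LR(0) collection (I0 = CLOSURE({[A' → . A]}), then GOTO on every symbol after a dot until no new states appear). It has 15 states:
  I0: { [A → . , D A], [A → . E ,], [A' → . A], [B → . b g ,], [E → . B ,] }  — shift
  I1: { [A → , . D A], [B → . b g ,], [D → . , b], [D → . E], [E → . B ,] }  — shift
  I2: { [A' → A .] }  — accept
  I3: { [E → B . ,] }  — shift
  I4: { [A → E . ,] }  — shift
  I5: { [B → b . g ,] }  — shift
  I6: { [B → b g . ,] }  — shift
  I7: { [B → b g , .] }  — reduce
  I8: { [A → E , .] }  — reduce
  I9: { [E → B , .] }  — reduce
  I10: { [D → , . b] }  — shift
  I11: { [A → , D . A], [A → . , D A], [A → . E ,], [B → . b g ,], [E → . B ,] }  — shift
  I12: { [D → E .] }  — reduce
  I13: { [A → , D A .] }  — reduce
  I14: { [D → , b .] }  — reduce

No state contains both a complete item and a shift item.

Answer: No shift-reduce conflicts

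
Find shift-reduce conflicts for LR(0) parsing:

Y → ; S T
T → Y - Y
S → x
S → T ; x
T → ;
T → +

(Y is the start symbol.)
Yes — I4: [T → ; .] vs [S → . x]

A shift-reduce conflict occurs when an LR(0) state has both:
  - a complete (reduce) item [A → α .] (dot at the end), and
  - a shift item [B → β . c γ] (dot before a terminal).

Augment with Y' → Y and build the canonical LR(0) collection (I0 = CLOSURE({[Y' → . Y]}), then GOTO on every symbol after a dot until no new states appear). It has 14 states:
  I0: { [Y → . ; S T], [Y' → . Y] }  — shift
  I1: { [S → . T ; x], [S → . x], [T → . +], [T → . ;], [T → . Y - Y], [Y → . ; S T], [Y → ; . S T] }  — shift
  I2: { [Y' → Y .] }  — accept
  I3: { [T → + .] }  — reduce
  I4: { [S → . T ; x], [S → . x], [T → . +], [T → . ;], [T → . Y - Y], [T → ; .], [Y → . ; S T], [Y → ; . S T] }  — shift, reduce
  I5: { [T → . +], [T → . ;], [T → . Y - Y], [Y → . ; S T], [Y → ; S . T] }  — shift
  I6: { [S → T . ; x] }  — shift
  I7: { [T → Y . - Y] }  — shift
  I8: { [S → x .] }  — reduce
  I9: { [T → Y - . Y], [Y → . ; S T] }  — shift
  I10: { [T → Y - Y .] }  — reduce
  I11: { [S → T ; . x] }  — shift
  I12: { [S → T ; x .] }  — reduce
  I13: { [Y → ; S T .] }  — reduce

I4 contains reduce item [T → ; .] and shift items [S → . x], [T → . +], [T → . ;], [Y → . ; S T] — shift-reduce conflict.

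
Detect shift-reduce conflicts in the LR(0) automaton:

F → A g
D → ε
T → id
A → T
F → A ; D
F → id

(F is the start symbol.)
No shift-reduce conflicts

Augment with F' → F and build the canonical LR(0) collection (I0 = CLOSURE({[F' → . F]}), then GOTO on every symbol after a dot until no new states appear). It has 8 states:
  I0: { [A → . T], [F → . A ; D], [F → . A g], [F → . id], [F' → . F], [T → . id] }  — shift
  I1: { [F → A . ; D], [F → A . g] }  — shift
  I2: { [F' → F .] }  — accept
  I3: { [A → T .] }  — reduce
  I4: { [F → id .], [T → id .] }  — 2 reduces
  I5: { [D → .], [F → A ; . D] }  — reduce
  I6: { [F → A g .] }  — reduce
  I7: { [F → A ; D .] }  — reduce

No state contains both a complete item and a shift item.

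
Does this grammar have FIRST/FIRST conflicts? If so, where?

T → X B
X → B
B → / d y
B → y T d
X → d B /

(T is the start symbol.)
No FIRST/FIRST conflicts.

FIRST sets of the non-terminals at (or reachable through a nullable prefix from) the front of some alternative:
  FIRST(B) = { '/', 'y' }

Productions for X:
  X → B: FIRST = { '/', 'y' }
  X → d B /: FIRST = { 'd' }
Productions for B:
  B → / d y: FIRST = { '/' }
  B → y T d: FIRST = { 'y' }
T has only one production, so no FIRST/FIRST conflict is possible there.

All alternatives of each non-terminal have pairwise disjoint FIRST sets.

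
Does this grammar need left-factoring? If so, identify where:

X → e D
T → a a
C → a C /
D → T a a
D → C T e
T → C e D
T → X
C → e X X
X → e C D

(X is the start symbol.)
Left-factoring is needed when two productions for the same non-terminal
share a common prefix on the right-hand side.

Productions for X:
  X → e D
  X → e C D
Productions for T:
  T → a a
  T → C e D
  T → X
Productions for C:
  C → a C /
  C → e X X
Productions for D:
  D → T a a
  D → C T e

Found common prefix 'e' in productions for X

Answer: Yes, X has productions with common prefix 'e'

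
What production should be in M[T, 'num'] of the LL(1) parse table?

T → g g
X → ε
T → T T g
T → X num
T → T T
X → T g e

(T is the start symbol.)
To find M[T, 'num'], we find productions for T where 'num' is in the predict set (PREDICT(N → α) = (FIRST(α) \ {ε}) ∪ (FOLLOW(N) if α ⇒* ε)).

Relevant sets:
  FIRST(T) = { 'g', 'num' }
  FIRST(X) = { 'g', 'num', ε }

T → g g: PREDICT = { 'g' }
T → T T g: PREDICT = { 'g', 'num' }
  'num' is in predict set, so this production goes in M[T, 'num']
T → X num: PREDICT = { 'g', 'num' }
  'num' is in predict set, so this production goes in M[T, 'num']
T → T T: PREDICT = { 'g', 'num' }
  'num' is in predict set, so this production goes in M[T, 'num']

M[T, 'num'] = T → T T g, T → X num, T → T T  (a multiply-defined cell — the grammar is not LL(1))

Answer: T → T T g, T → X num, T → T T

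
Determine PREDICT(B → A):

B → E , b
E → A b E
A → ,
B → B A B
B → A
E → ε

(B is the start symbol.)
{ ',' }

PREDICT(B → A) = (FIRST(RHS) \ {ε}) ∪ (FOLLOW(B) if ε ∈ FIRST(RHS), i.e. RHS ⇒* ε)
FIRST(A) = { ',' }
FIRST(A) = { ',' }
ε ∉ FIRST(A), so FOLLOW(B) is not added.
PREDICT(B → A) = { ',' }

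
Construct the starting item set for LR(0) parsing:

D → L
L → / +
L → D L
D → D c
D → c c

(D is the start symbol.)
First, augment the grammar with D' → D
I₀ = CLOSURE({ [D' → . D] }):
  [D' → . D] has the dot before D: add [D → . L], [D → . D c], [D → . c c]
  [D → . L] has the dot before L: add [L → . / +], [L → . D L]
No further items can be added.

I₀ = { [D → . D c], [D → . L], [D → . c c], [D' → . D], [L → . / +], [L → . D L] }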